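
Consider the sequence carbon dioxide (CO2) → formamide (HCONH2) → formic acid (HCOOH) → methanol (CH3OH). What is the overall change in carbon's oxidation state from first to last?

-6

Carbon oxidation states along the series — carbon dioxide: +4, formamide: +2, formic acid: +2, methanol: -2.
Net change = -2 − (+4) = -6.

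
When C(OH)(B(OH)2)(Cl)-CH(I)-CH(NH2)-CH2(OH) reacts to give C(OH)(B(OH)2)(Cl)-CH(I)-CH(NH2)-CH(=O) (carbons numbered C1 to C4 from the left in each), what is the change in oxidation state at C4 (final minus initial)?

+2

Before: C4 has 1 bond to C, 2 bonds to H, 1 bond to O → oxidation state -1.
After: C4 has 1 bond to C, 1 bond to H, 2 bonds to O → oxidation state +1.
Δ = +1 − (-1) = +2, so this is an oxidation at C4.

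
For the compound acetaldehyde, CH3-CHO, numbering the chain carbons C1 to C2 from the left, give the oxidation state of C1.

-3

Assign +1 per bond to O/N/halogen, −1 per bond to H or an electropositive element, and 0 per bond to carbon.
C1 has one bond to H (-1), one bond to H (-1), one bond to H (-1), one bond to C (0).
Oxidation state = -1 − 1 − 1 + 0 = -3.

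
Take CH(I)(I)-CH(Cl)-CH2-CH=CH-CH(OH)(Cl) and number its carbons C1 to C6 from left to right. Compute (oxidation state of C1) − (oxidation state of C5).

+2

C1: 1C, 1H, 2I → 0 − 1 + 2 = +1
C5: 3C, 1H → 0 − 1 = -1
Difference: +1 − (-1) = +2.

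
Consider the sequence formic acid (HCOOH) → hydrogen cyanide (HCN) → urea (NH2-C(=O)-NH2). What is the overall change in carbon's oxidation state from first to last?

Carbon oxidation states along the series — formic acid: +2, hydrogen cyanide: +2, urea: +4.
Net change = +4 − (+2) = +2.

+2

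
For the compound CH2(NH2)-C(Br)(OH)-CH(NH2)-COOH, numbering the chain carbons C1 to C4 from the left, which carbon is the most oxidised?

C4

Tallying each carbon's bonds:
C1: 1C, 2H, 1N → 0 − 2 + 1 = -1
C2: 2C, 1O, 1Br → 0 + 1 + 1 = +2
C3: 2C, 1H, 1N → 0 − 1 + 1 = 0
C4: 1C, 3O → 0 + 3 = +3
The most oxidised carbon is C4 at +3.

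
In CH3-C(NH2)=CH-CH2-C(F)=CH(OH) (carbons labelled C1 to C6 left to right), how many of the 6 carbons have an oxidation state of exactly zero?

1

Assign +1 per bond to O/N/halogen, −1 per bond to H or an electropositive element, and 0 per bond to carbon. Tallying each carbon:
C1: 1C, 3H → 0 − 3 = -3
C2: 3C, 1N → 0 + 1 = +1
C3: 3C, 1H → 0 − 1 = -1
C4: 2C, 2H → 0 − 2 = -2
C5: 3C, 1F → 0 + 1 = +1
C6: 2C, 1H, 1O → 0 − 1 + 1 = 0
1 carbon (C6) meets the condition.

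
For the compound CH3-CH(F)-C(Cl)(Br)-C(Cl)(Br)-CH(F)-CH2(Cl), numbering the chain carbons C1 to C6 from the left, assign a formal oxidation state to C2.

Bonds to more-electronegative neighbours contribute +1 each, bonds to H or metals contribute −1 each, and C–C bonds contribute 0.
C2 has one bond to C (0), one bond to C (0), one bond to F (+1), one bond to H (-1).
Oxidation state = 0 + 0 + 1 − 1 = 0.

0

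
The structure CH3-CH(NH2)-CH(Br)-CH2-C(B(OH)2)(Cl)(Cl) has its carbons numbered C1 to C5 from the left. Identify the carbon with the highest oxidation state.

Each bond to a more electronegative atom (O, N, halogen) counts +1, each bond to a less electronegative atom (H, metal, B, Si) counts −1, and each C–C bond counts 0. Tallying each carbon:
C1: 1C, 3H → 0 − 3 = -3
C2: 2C, 1H, 1N → 0 − 1 + 1 = 0
C3: 2C, 1H, 1Br → 0 − 1 + 1 = 0
C4: 2C, 2H → 0 − 2 = -2
C5: 1C, 2Cl, 1B → 0 + 2 − 1 = +1
The most oxidised carbon is C5 at +1.

C5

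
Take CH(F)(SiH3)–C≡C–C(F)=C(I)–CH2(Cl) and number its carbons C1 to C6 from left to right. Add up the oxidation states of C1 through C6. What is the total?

Tallying each carbon's bonds:
C1: 1C, 1H, 1F, 1Si → 0 − 1 + 1 − 1 = -1
C2: 4C → 0 = 0
C3: 4C → 0 = 0
C4: 3C, 1F → 0 + 1 = +1
C5: 3C, 1I → 0 + 1 = +1
C6: 1C, 2H, 1Cl → 0 − 2 + 1 = -1
Sum = -1 + 0 + 0 + 1 + 1 − 1 = 0.

0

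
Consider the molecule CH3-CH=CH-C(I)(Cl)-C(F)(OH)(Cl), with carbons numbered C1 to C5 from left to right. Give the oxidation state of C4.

C4 has one bond to C (0), one bond to C (0), one bond to I (+1), one bond to Cl (+1).
Oxidation state = 0 + 0 + 1 + 1 = +2.

+2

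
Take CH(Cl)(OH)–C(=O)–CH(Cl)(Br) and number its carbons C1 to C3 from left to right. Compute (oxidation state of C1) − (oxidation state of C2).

C1: 1C, 1H, 1O, 1Cl → 0 − 1 + 1 + 1 = +1
C2: 2C, 2O → 0 + 2 = +2
Difference: +1 − (+2) = -1.

-1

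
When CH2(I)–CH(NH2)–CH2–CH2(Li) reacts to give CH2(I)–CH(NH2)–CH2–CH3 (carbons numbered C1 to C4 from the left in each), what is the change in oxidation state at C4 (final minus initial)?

0

Before: C4 has 1 bond to C, 2 bonds to H, 1 bond to Li → oxidation state -3.
After: C4 has 1 bond to C, 3 bonds to H → oxidation state -3.
Δ = -3 − (-3) = 0, so no net redox change at C4.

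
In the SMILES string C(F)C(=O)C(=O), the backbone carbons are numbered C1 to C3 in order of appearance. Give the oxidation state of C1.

C1 has one bond to C (0), one bond to H (-1), one bond to H (-1), one bond to F (+1).
Oxidation state = 0 − 1 − 1 + 1 = -1.

-1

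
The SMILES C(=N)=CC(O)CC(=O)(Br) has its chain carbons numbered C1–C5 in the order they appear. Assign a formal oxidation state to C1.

C1 has a double bond to C (2×0 = 0), a double bond to N (2×+1 = +2).
Oxidation state = 0 + 2 = +2.

+2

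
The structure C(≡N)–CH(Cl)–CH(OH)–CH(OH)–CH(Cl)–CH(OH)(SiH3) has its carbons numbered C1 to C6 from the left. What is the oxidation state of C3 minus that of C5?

C3: 2C, 1H, 1O → 0 − 1 + 1 = 0
C5: 2C, 1H, 1Cl → 0 − 1 + 1 = 0
Difference: 0 − (0) = 0.

0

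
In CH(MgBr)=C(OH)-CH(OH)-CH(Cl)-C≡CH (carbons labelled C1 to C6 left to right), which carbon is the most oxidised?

C2

Assign +1 per bond to O/N/halogen, −1 per bond to H or an electropositive element, and 0 per bond to carbon. Tallying each carbon:
C1: 2C, 1H, 1Mg → 0 − 1 − 1 = -2
C2: 3C, 1O → 0 + 1 = +1
C3: 2C, 1H, 1O → 0 − 1 + 1 = 0
C4: 2C, 1H, 1Cl → 0 − 1 + 1 = 0
C5: 4C → 0 = 0
C6: 3C, 1H → 0 − 1 = -1
The most oxidised carbon is C2 at +1.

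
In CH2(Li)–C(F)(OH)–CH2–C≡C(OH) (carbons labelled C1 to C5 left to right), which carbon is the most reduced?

Tallying each carbon's bonds:
C1: 1C, 2H, 1Li → 0 − 2 − 1 = -3
C2: 2C, 1O, 1F → 0 + 1 + 1 = +2
C3: 2C, 2H → 0 − 2 = -2
C4: 4C → 0 = 0
C5: 3C, 1O → 0 + 1 = +1
The most reduced carbon is C1 at -3.

C1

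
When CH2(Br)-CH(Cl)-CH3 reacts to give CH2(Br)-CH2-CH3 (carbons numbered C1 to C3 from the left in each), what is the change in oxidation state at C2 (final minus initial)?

Before: C2 has 2 bonds to C, 1 bond to H, 1 bond to Cl → oxidation state 0.
After: C2 has 2 bonds to C, 2 bonds to H → oxidation state -2.
Δ = -2 − (0) = -2, so this is a reduction at C2.

-2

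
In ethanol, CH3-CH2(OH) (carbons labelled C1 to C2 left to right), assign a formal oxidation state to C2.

C2 has one bond to H (-1), one bond to H (-1), one bond to O (+1), one bond to C (0).
Oxidation state = -1 − 1 + 1 + 0 = -1.

-1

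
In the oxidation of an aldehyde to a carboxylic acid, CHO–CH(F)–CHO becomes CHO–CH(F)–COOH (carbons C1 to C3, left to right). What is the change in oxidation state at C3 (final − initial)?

+2

Before: C3 has 1 bond to C, 1 bond to H, 2 bonds to O → oxidation state +1.
After: C3 has 1 bond to C, 3 bonds to O → oxidation state +3.
Δ = +3 − (+1) = +2, so this is an oxidation at C3.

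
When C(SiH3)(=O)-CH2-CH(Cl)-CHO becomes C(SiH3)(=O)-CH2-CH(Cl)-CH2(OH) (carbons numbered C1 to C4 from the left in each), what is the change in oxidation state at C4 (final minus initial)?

-2

Before: C4 has 1 bond to C, 1 bond to H, 2 bonds to O → oxidation state +1.
After: C4 has 1 bond to C, 2 bonds to H, 1 bond to O → oxidation state -1.
Δ = -1 − (+1) = -2, so this is a reduction at C4.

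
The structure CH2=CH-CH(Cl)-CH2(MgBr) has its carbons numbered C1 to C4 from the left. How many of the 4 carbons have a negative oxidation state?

3

Assign +1 per bond to O/N/halogen, −1 per bond to H or an electropositive element, and 0 per bond to carbon. Tallying each carbon:
C1: 2C, 2H → 0 − 2 = -2
C2: 3C, 1H → 0 − 1 = -1
C3: 2C, 1H, 1Cl → 0 − 1 + 1 = 0
C4: 1C, 2H, 1Mg → 0 − 2 − 1 = -3
3 carbons (C1, C2, C4) meet the condition.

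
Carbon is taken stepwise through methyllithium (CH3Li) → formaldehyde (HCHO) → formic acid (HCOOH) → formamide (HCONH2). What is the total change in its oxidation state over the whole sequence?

+6

Carbon oxidation states along the series — methyllithium: -4, formaldehyde: 0, formic acid: +2, formamide: +2.
Net change = +2 − (-4) = +6.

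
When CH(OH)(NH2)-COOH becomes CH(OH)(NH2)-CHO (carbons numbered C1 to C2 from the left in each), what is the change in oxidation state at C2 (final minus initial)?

Before: C2 has 1 bond to C, 3 bonds to O → oxidation state +3.
After: C2 has 1 bond to C, 1 bond to H, 2 bonds to O → oxidation state +1.
Δ = +1 − (+3) = -2, so this is a reduction at C2.

-2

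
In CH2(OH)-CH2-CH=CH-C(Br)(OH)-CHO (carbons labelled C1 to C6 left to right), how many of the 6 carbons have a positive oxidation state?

2

Tallying each carbon's bonds:
C1: 1C, 2H, 1O → 0 − 2 + 1 = -1
C2: 2C, 2H → 0 − 2 = -2
C3: 3C, 1H → 0 − 1 = -1
C4: 3C, 1H → 0 − 1 = -1
C5: 2C, 1O, 1Br → 0 + 1 + 1 = +2
C6: 1C, 1H, 2O → 0 − 1 + 2 = +1
2 carbons (C5, C6) meet the condition.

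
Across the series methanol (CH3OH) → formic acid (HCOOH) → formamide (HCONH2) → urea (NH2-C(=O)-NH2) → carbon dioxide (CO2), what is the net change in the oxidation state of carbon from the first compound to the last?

+6

Carbon oxidation states along the series — methanol: -2, formic acid: +2, formamide: +2, urea: +4, carbon dioxide: +4.
Net change = +4 − (-2) = +6.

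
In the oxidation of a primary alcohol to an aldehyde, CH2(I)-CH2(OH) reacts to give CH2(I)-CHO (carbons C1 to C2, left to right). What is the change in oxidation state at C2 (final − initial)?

Before: C2 has 1 bond to C, 2 bonds to H, 1 bond to O → oxidation state -1.
After: C2 has 1 bond to C, 1 bond to H, 2 bonds to O → oxidation state +1.
Δ = +1 − (-1) = +2, so this is an oxidation at C2.

+2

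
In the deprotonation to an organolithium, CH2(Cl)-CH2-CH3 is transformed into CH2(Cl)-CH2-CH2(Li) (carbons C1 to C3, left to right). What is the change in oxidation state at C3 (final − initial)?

Before: C3 has 1 bond to C, 3 bonds to H → oxidation state -3.
After: C3 has 1 bond to C, 2 bonds to H, 1 bond to Li → oxidation state -3.
Δ = -3 − (-3) = 0, so no net redox change at C3.

0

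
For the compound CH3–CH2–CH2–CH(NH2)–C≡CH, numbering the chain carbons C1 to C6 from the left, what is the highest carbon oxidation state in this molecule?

0

Bonds to more-electronegative neighbours contribute +1 each, bonds to H or metals contribute −1 each, and C–C bonds contribute 0. Tallying each carbon:
C1: 1C, 3H → 0 − 3 = -3
C2: 2C, 2H → 0 − 2 = -2
C3: 2C, 2H → 0 − 2 = -2
C4: 2C, 1H, 1N → 0 − 1 + 1 = 0
C5: 4C → 0 = 0
C6: 3C, 1H → 0 − 1 = -1
The highest value is 0.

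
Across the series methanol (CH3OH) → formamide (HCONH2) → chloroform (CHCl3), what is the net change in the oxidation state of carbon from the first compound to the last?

+4

Carbon oxidation states along the series — methanol: -2, formamide: +2, chloroform: +2.
Net change = +2 − (-2) = +4.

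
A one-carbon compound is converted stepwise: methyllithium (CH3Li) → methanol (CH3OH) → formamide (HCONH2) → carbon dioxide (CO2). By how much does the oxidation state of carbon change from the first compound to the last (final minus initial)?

Carbon oxidation states along the series — methyllithium: -4, methanol: -2, formamide: +2, carbon dioxide: +4.
Net change = +4 − (-4) = +8.

+8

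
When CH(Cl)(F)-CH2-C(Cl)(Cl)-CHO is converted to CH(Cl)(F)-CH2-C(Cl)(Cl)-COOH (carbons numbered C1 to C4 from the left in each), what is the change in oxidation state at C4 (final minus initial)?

Before: C4 has 1 bond to C, 1 bond to H, 2 bonds to O → oxidation state +1.
After: C4 has 1 bond to C, 3 bonds to O → oxidation state +3.
Δ = +3 − (+1) = +2, so this is an oxidation at C4.

+2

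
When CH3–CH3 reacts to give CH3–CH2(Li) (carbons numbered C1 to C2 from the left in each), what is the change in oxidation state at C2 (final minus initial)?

Before: C2 has 1 bond to C, 3 bonds to H → oxidation state -3.
After: C2 has 1 bond to C, 2 bonds to H, 1 bond to Li → oxidation state -3.
Δ = -3 − (-3) = 0, so no net redox change at C2.

0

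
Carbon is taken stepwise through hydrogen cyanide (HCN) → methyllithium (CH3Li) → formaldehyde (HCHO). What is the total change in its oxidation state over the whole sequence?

Carbon oxidation states along the series — hydrogen cyanide: +2, methyllithium: -4, formaldehyde: 0.
Net change = 0 − (+2) = -2.

-2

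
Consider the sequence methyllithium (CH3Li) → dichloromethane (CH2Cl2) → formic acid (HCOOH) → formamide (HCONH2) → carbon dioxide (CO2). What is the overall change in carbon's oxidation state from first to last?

+8

Carbon oxidation states along the series — methyllithium: -4, dichloromethane: 0, formic acid: +2, formamide: +2, carbon dioxide: +4.
Net change = +4 − (-4) = +8.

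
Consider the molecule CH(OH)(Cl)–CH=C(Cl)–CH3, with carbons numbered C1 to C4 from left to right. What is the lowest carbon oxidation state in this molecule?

Tallying each carbon's bonds:
C1: 1C, 1H, 1O, 1Cl → 0 − 1 + 1 + 1 = +1
C2: 3C, 1H → 0 − 1 = -1
C3: 3C, 1Cl → 0 + 1 = +1
C4: 1C, 3H → 0 − 3 = -3
The lowest value is -3.

-3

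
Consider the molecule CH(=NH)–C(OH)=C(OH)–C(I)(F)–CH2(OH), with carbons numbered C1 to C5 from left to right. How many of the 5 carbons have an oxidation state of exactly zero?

0

Tallying each carbon's bonds:
C1: 1C, 1H, 2N → 0 − 1 + 2 = +1
C2: 3C, 1O → 0 + 1 = +1
C3: 3C, 1O → 0 + 1 = +1
C4: 2C, 1F, 1I → 0 + 1 + 1 = +2
C5: 1C, 2H, 1O → 0 − 2 + 1 = -1
0 carbons meet the condition.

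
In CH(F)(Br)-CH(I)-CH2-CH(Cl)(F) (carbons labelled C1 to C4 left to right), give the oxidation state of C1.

Bonds to more-electronegative neighbours contribute +1 each, bonds to H or metals contribute −1 each, and C–C bonds contribute 0.
C1 has one bond to C (0), one bond to H (-1), one bond to F (+1), one bond to Br (+1).
Oxidation state = 0 − 1 + 1 + 1 = +1.

+1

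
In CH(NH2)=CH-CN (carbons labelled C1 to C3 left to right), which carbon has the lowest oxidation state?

C2

Assign +1 per bond to O/N/halogen, −1 per bond to H or an electropositive element, and 0 per bond to carbon. Tallying each carbon:
C1: 2C, 1H, 1N → 0 − 1 + 1 = 0
C2: 3C, 1H → 0 − 1 = -1
C3: 1C, 3N → 0 + 3 = +3
The most reduced carbon is C2 at -1.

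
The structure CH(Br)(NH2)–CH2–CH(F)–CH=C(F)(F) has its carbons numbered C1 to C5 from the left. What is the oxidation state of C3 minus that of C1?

-1

C3: 2C, 1H, 1F → 0 − 1 + 1 = 0
C1: 1C, 1H, 1N, 1Br → 0 − 1 + 1 + 1 = +1
Difference: 0 − (+1) = -1.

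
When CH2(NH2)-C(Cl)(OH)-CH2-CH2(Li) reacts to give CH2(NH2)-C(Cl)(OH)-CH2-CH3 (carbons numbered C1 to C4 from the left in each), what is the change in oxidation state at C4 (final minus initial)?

Before: C4 has 1 bond to C, 2 bonds to H, 1 bond to Li → oxidation state -3.
After: C4 has 1 bond to C, 3 bonds to H → oxidation state -3.
Δ = -3 − (-3) = 0, so no net redox change at C4.

0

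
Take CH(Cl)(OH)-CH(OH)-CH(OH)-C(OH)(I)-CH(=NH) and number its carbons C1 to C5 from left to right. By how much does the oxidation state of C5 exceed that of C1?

0

C5: 1C, 1H, 2N → 0 − 1 + 2 = +1
C1: 1C, 1H, 1O, 1Cl → 0 − 1 + 1 + 1 = +1
Difference: +1 − (+1) = 0.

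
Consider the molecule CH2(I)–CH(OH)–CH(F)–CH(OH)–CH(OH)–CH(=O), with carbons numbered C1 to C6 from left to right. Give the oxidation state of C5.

0

C5 has one bond to C (0), one bond to C (0), one bond to O (+1), one bond to H (-1).
Oxidation state = 0 + 0 + 1 − 1 = 0.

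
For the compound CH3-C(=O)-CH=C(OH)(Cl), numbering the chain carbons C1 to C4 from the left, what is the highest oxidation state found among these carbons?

Count +1 for every bond to an atom more electronegative than carbon and −1 for every bond to one less electronegative; C–C bonds are 0. Tallying each carbon:
C1: 1C, 3H → 0 − 3 = -3
C2: 2C, 2O → 0 + 2 = +2
C3: 3C, 1H → 0 − 1 = -1
C4: 2C, 1O, 1Cl → 0 + 1 + 1 = +2
The highest value is +2.

+2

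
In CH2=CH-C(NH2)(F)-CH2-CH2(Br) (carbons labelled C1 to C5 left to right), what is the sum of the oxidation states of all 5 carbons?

-4

Each bond to a more electronegative atom (O, N, halogen) counts +1, each bond to a less electronegative atom (H, metal, B, Si) counts −1, and each C–C bond counts 0. Tallying each carbon:
C1: 2C, 2H → 0 − 2 = -2
C2: 3C, 1H → 0 − 1 = -1
C3: 2C, 1N, 1F → 0 + 1 + 1 = +2
C4: 2C, 2H → 0 − 2 = -2
C5: 1C, 2H, 1Br → 0 − 2 + 1 = -1
Sum = -2 − 1 + 2 − 2 − 1 = -4.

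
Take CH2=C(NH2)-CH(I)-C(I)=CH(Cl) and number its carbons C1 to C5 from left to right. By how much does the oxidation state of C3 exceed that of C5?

0

C3: 2C, 1H, 1I → 0 − 1 + 1 = 0
C5: 2C, 1H, 1Cl → 0 − 1 + 1 = 0
Difference: 0 − (0) = 0.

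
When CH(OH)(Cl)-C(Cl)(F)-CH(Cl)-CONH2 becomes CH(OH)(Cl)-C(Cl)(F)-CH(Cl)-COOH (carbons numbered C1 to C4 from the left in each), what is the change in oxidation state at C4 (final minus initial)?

Before: C4 has 1 bond to C, 2 bonds to O, 1 bond to N → oxidation state +3.
After: C4 has 1 bond to C, 3 bonds to O → oxidation state +3.
Δ = +3 − (+3) = 0, so no net redox change at C4.

0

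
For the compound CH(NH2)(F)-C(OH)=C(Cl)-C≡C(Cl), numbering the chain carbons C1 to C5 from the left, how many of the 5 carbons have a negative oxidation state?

0

Tallying each carbon's bonds:
C1: 1C, 1H, 1N, 1F → 0 − 1 + 1 + 1 = +1
C2: 3C, 1O → 0 + 1 = +1
C3: 3C, 1Cl → 0 + 1 = +1
C4: 4C → 0 = 0
C5: 3C, 1Cl → 0 + 1 = +1
0 carbons meet the condition.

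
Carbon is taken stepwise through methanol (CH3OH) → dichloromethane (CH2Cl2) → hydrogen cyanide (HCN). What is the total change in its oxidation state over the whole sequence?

Carbon oxidation states along the series — methanol: -2, dichloromethane: 0, hydrogen cyanide: +2.
Net change = +2 − (-2) = +4.

+4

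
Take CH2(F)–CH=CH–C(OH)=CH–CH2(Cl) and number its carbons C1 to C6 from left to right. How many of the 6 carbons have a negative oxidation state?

5

Assign +1 per bond to O/N/halogen, −1 per bond to H or an electropositive element, and 0 per bond to carbon. Tallying each carbon:
C1: 1C, 2H, 1F → 0 − 2 + 1 = -1
C2: 3C, 1H → 0 − 1 = -1
C3: 3C, 1H → 0 − 1 = -1
C4: 3C, 1O → 0 + 1 = +1
C5: 3C, 1H → 0 − 1 = -1
C6: 1C, 2H, 1Cl → 0 − 2 + 1 = -1
5 carbons (C1, C2, C3, C5, C6) meet the condition.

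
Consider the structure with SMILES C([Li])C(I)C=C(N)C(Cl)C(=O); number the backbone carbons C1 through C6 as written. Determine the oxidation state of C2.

C2 has one bond to C (0), one bond to C (0), one bond to H (-1), one bond to I (+1).
Oxidation state = 0 + 0 − 1 + 1 = 0.

0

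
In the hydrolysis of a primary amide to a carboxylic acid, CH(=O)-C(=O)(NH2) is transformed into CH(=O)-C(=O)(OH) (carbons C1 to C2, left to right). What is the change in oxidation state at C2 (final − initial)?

Before: C2 has 1 bond to C, 2 bonds to O, 1 bond to N → oxidation state +3.
After: C2 has 1 bond to C, 3 bonds to O → oxidation state +3.
Δ = +3 − (+3) = 0, so no net redox change at C2.

0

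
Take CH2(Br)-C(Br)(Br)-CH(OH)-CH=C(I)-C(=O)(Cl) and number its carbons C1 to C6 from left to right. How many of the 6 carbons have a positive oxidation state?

Tallying each carbon's bonds:
C1: 1C, 2H, 1Br → 0 − 2 + 1 = -1
C2: 2C, 2Br → 0 + 2 = +2
C3: 2C, 1H, 1O → 0 − 1 + 1 = 0
C4: 3C, 1H → 0 − 1 = -1
C5: 3C, 1I → 0 + 1 = +1
C6: 1C, 2O, 1Cl → 0 + 2 + 1 = +3
3 carbons (C2, C5, C6) meet the condition.

3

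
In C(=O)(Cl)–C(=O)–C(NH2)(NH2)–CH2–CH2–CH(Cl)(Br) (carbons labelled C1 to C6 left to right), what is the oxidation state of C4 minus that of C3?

-4

C4: 2C, 2H → 0 − 2 = -2
C3: 2C, 2N → 0 + 2 = +2
Difference: -2 − (+2) = -4.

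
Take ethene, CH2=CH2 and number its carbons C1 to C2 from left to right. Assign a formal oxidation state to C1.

-2

Count +1 for every bond to an atom more electronegative than carbon and −1 for every bond to one less electronegative; C–C bonds are 0.
C1 has one bond to H (-1), one bond to H (-1), a double bond to C (2×0 = 0).
Oxidation state = -1 − 1 + 0 = -2.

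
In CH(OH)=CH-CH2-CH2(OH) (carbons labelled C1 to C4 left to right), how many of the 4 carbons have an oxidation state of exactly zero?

1

Assign +1 per bond to O/N/halogen, −1 per bond to H or an electropositive element, and 0 per bond to carbon. Tallying each carbon:
C1: 2C, 1H, 1O → 0 − 1 + 1 = 0
C2: 3C, 1H → 0 − 1 = -1
C3: 2C, 2H → 0 − 2 = -2
C4: 1C, 2H, 1O → 0 − 2 + 1 = -1
1 carbon (C1) meets the condition.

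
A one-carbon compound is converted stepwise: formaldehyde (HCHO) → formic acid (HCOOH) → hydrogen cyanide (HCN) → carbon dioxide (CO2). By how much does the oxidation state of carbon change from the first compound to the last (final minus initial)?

+4

Carbon oxidation states along the series — formaldehyde: 0, formic acid: +2, hydrogen cyanide: +2, carbon dioxide: +4.
Net change = +4 − (0) = +4.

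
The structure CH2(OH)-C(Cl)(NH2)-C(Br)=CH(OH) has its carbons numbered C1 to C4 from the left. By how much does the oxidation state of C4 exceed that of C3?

-1

C4: 2C, 1H, 1O → 0 − 1 + 1 = 0
C3: 3C, 1Br → 0 + 1 = +1
Difference: 0 − (+1) = -1.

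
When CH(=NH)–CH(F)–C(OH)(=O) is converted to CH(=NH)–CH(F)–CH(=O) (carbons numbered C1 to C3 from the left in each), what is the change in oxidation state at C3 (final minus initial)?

-2

Before: C3 has 1 bond to C, 3 bonds to O → oxidation state +3.
After: C3 has 1 bond to C, 1 bond to H, 2 bonds to O → oxidation state +1.
Δ = +1 − (+3) = -2, so this is a reduction at C3.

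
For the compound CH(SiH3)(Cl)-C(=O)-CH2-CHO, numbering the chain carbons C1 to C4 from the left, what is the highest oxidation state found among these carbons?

+2

Each bond to a more electronegative atom (O, N, halogen) counts +1, each bond to a less electronegative atom (H, metal, B, Si) counts −1, and each C–C bond counts 0. Tallying each carbon:
C1: 1C, 1H, 1Cl, 1Si → 0 − 1 + 1 − 1 = -1
C2: 2C, 2O → 0 + 2 = +2
C3: 2C, 2H → 0 − 2 = -2
C4: 1C, 1H, 2O → 0 − 1 + 2 = +1
The highest value is +2.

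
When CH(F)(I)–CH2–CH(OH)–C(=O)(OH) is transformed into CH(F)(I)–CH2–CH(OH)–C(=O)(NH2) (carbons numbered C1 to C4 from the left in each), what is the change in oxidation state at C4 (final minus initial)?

Before: C4 has 1 bond to C, 3 bonds to O → oxidation state +3.
After: C4 has 1 bond to C, 2 bonds to O, 1 bond to N → oxidation state +3.
Δ = +3 − (+3) = 0, so no net redox change at C4.

0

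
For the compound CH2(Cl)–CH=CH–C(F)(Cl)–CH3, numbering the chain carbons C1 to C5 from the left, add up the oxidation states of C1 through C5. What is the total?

Tallying each carbon's bonds:
C1: 1C, 2H, 1Cl → 0 − 2 + 1 = -1
C2: 3C, 1H → 0 − 1 = -1
C3: 3C, 1H → 0 − 1 = -1
C4: 2C, 1F, 1Cl → 0 + 1 + 1 = +2
C5: 1C, 3H → 0 − 3 = -3
Sum = -1 − 1 − 1 + 2 − 3 = -4.

-4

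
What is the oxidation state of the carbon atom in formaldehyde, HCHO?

The carbon has one bond to H (-1), one bond to H (-1), a double bond to O (2×+1 = +2).
Oxidation state = -1 − 1 + 2 = 0.

0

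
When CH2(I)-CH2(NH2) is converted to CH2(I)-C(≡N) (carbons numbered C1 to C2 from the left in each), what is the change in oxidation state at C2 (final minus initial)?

Before: C2 has 1 bond to C, 2 bonds to H, 1 bond to N → oxidation state -1.
After: C2 has 1 bond to C, 3 bonds to N → oxidation state +3.
Δ = +3 − (-1) = +4, so this is an oxidation at C2.

+4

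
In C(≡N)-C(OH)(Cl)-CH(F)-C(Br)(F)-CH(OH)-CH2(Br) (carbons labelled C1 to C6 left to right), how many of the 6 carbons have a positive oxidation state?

Each bond to a more electronegative atom (O, N, halogen) counts +1, each bond to a less electronegative atom (H, metal, B, Si) counts −1, and each C–C bond counts 0. Tallying each carbon:
C1: 1C, 3N → 0 + 3 = +3
C2: 2C, 1O, 1Cl → 0 + 1 + 1 = +2
C3: 2C, 1H, 1F → 0 − 1 + 1 = 0
C4: 2C, 1F, 1Br → 0 + 1 + 1 = +2
C5: 2C, 1H, 1O → 0 − 1 + 1 = 0
C6: 1C, 2H, 1Br → 0 − 2 + 1 = -1
3 carbons (C1, C2, C4) meet the condition.

3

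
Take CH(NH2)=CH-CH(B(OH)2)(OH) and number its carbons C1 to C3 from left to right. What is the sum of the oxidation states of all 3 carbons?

-2

Count +1 for every bond to an atom more electronegative than carbon and −1 for every bond to one less electronegative; C–C bonds are 0. Tallying each carbon:
C1: 2C, 1H, 1N → 0 − 1 + 1 = 0
C2: 3C, 1H → 0 − 1 = -1
C3: 1C, 1H, 1O, 1B → 0 − 1 + 1 − 1 = -1
Sum = 0 − 1 − 1 = -2.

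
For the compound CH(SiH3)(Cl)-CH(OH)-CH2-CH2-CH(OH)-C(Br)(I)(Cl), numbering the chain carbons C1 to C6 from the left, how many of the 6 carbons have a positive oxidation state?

1

Each bond to a more electronegative atom (O, N, halogen) counts +1, each bond to a less electronegative atom (H, metal, B, Si) counts −1, and each C–C bond counts 0. Tallying each carbon:
C1: 1C, 1H, 1Cl, 1Si → 0 − 1 + 1 − 1 = -1
C2: 2C, 1H, 1O → 0 − 1 + 1 = 0
C3: 2C, 2H → 0 − 2 = -2
C4: 2C, 2H → 0 − 2 = -2
C5: 2C, 1H, 1O → 0 − 1 + 1 = 0
C6: 1C, 1Cl, 1Br, 1I → 0 + 1 + 1 + 1 = +3
1 carbon (C6) meets the condition.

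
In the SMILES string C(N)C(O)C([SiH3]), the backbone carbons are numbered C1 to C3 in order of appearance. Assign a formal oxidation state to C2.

0

C2 has one bond to C (0), one bond to C (0), one bond to H (-1), one bond to O (+1).
Oxidation state = 0 + 0 − 1 + 1 = 0.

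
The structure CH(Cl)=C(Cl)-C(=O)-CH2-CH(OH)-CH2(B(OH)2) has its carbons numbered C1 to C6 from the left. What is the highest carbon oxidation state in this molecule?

Count +1 for every bond to an atom more electronegative than carbon and −1 for every bond to one less electronegative; C–C bonds are 0. Tallying each carbon:
C1: 2C, 1H, 1Cl → 0 − 1 + 1 = 0
C2: 3C, 1Cl → 0 + 1 = +1
C3: 2C, 2O → 0 + 2 = +2
C4: 2C, 2H → 0 − 2 = -2
C5: 2C, 1H, 1O → 0 − 1 + 1 = 0
C6: 1C, 2H, 1B → 0 − 2 − 1 = -3
The highest value is +2.

+2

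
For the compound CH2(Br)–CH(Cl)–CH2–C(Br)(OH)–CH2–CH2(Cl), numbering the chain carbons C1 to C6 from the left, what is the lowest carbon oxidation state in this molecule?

-2

Tallying each carbon's bonds:
C1: 1C, 2H, 1Br → 0 − 2 + 1 = -1
C2: 2C, 1H, 1Cl → 0 − 1 + 1 = 0
C3: 2C, 2H → 0 − 2 = -2
C4: 2C, 1O, 1Br → 0 + 1 + 1 = +2
C5: 2C, 2H → 0 − 2 = -2
C6: 1C, 2H, 1Cl → 0 − 2 + 1 = -1
The lowest value is -2.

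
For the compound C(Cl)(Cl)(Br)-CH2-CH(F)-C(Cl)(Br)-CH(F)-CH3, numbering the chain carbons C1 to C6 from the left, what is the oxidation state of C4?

C4 has one bond to C (0), one bond to C (0), one bond to Cl (+1), one bond to Br (+1).
Oxidation state = 0 + 0 + 1 + 1 = +2.

+2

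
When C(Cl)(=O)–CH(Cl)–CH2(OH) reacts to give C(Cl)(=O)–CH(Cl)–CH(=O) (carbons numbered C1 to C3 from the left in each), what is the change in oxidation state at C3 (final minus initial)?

+2

Before: C3 has 1 bond to C, 2 bonds to H, 1 bond to O → oxidation state -1.
After: C3 has 1 bond to C, 1 bond to H, 2 bonds to O → oxidation state +1.
Δ = +1 − (-1) = +2, so this is an oxidation at C3.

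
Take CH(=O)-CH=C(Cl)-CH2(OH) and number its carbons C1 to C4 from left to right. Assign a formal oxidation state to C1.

+1

Bonds to more-electronegative neighbours contribute +1 each, bonds to H or metals contribute −1 each, and C–C bonds contribute 0.
C1 has one bond to C (0), one bond to H (-1), a double bond to O (2×+1 = +2).
Oxidation state = 0 − 1 + 2 = +1.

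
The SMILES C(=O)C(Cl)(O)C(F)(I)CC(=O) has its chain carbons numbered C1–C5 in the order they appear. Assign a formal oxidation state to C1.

C1 has one bond to C (0), a double bond to O (2×+1 = +2), one bond to H (-1).
Oxidation state = 0 + 2 − 1 = +1.

+1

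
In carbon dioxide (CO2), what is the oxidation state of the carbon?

+4

Assign +1 per bond to O/N/halogen, −1 per bond to H or an electropositive element, and 0 per bond to carbon.
The carbon has a double bond to O (2×+1 = +2), a double bond to O (2×+1 = +2).
Oxidation state = +2 + 2 = +4.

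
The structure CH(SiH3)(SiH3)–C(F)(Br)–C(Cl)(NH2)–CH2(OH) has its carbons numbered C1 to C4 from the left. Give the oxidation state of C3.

+2

Each bond to a more electronegative atom (O, N, halogen) counts +1, each bond to a less electronegative atom (H, metal, B, Si) counts −1, and each C–C bond counts 0.
C3 has one bond to C (0), one bond to C (0), one bond to Cl (+1), one bond to N (+1).
Oxidation state = 0 + 0 + 1 + 1 = +2.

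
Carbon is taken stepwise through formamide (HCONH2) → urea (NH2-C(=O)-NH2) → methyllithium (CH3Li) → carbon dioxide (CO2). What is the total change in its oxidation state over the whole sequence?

Carbon oxidation states along the series — formamide: +2, urea: +4, methyllithium: -4, carbon dioxide: +4.
Net change = +4 − (+2) = +2.

+2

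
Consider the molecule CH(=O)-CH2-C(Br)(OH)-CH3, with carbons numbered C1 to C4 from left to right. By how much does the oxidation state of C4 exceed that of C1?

C4: 1C, 3H → 0 − 3 = -3
C1: 1C, 1H, 2O → 0 − 1 + 2 = +1
Difference: -3 − (+1) = -4.

-4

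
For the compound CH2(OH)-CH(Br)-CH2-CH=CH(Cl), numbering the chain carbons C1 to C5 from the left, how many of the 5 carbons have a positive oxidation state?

Tallying each carbon's bonds:
C1: 1C, 2H, 1O → 0 − 2 + 1 = -1
C2: 2C, 1H, 1Br → 0 − 1 + 1 = 0
C3: 2C, 2H → 0 − 2 = -2
C4: 3C, 1H → 0 − 1 = -1
C5: 2C, 1H, 1Cl → 0 − 1 + 1 = 0
0 carbons meet the condition.

0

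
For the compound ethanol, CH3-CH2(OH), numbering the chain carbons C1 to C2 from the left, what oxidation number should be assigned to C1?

Assign +1 per bond to O/N/halogen, −1 per bond to H or an electropositive element, and 0 per bond to carbon.
C1 has one bond to H (-1), one bond to H (-1), one bond to H (-1), one bond to C (0).
Oxidation state = -1 − 1 − 1 + 0 = -3.

-3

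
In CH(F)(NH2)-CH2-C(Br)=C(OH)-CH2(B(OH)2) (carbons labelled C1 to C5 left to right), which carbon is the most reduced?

C5

Tallying each carbon's bonds:
C1: 1C, 1H, 1N, 1F → 0 − 1 + 1 + 1 = +1
C2: 2C, 2H → 0 − 2 = -2
C3: 3C, 1Br → 0 + 1 = +1
C4: 3C, 1O → 0 + 1 = +1
C5: 1C, 2H, 1B → 0 − 2 − 1 = -3
The most reduced carbon is C5 at -3.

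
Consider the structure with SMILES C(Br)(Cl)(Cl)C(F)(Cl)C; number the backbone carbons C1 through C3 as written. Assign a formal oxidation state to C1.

C1 has one bond to C (0), one bond to Br (+1), one bond to Cl (+1), one bond to Cl (+1).
Oxidation state = 0 + 1 + 1 + 1 = +3.

+3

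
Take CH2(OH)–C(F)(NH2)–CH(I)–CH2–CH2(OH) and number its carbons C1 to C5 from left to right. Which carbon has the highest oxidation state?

C2

Each bond to a more electronegative atom (O, N, halogen) counts +1, each bond to a less electronegative atom (H, metal, B, Si) counts −1, and each C–C bond counts 0. Tallying each carbon:
C1: 1C, 2H, 1O → 0 − 2 + 1 = -1
C2: 2C, 1N, 1F → 0 + 1 + 1 = +2
C3: 2C, 1H, 1I → 0 − 1 + 1 = 0
C4: 2C, 2H → 0 − 2 = -2
C5: 1C, 2H, 1O → 0 − 2 + 1 = -1
The most oxidised carbon is C2 at +2.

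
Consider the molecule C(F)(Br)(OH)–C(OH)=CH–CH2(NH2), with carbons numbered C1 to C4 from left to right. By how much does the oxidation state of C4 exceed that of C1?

-4

C4: 1C, 2H, 1N → 0 − 2 + 1 = -1
C1: 1C, 1O, 1F, 1Br → 0 + 1 + 1 + 1 = +3
Difference: -1 − (+3) = -4.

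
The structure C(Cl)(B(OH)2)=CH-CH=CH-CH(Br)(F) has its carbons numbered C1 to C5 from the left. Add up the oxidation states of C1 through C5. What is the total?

Tallying each carbon's bonds:
C1: 2C, 1Cl, 1B → 0 + 1 − 1 = 0
C2: 3C, 1H → 0 − 1 = -1
C3: 3C, 1H → 0 − 1 = -1
C4: 3C, 1H → 0 − 1 = -1
C5: 1C, 1H, 1F, 1Br → 0 − 1 + 1 + 1 = +1
Sum = 0 − 1 − 1 − 1 + 1 = -2.

-2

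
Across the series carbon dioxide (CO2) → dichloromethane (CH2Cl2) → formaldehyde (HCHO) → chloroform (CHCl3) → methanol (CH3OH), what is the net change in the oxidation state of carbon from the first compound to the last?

-6

Carbon oxidation states along the series — carbon dioxide: +4, dichloromethane: 0, formaldehyde: 0, chloroform: +2, methanol: -2.
Net change = -2 − (+4) = -6.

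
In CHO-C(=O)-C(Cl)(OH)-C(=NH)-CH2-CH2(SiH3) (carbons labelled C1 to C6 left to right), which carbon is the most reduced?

Tallying each carbon's bonds:
C1: 1C, 1H, 2O → 0 − 1 + 2 = +1
C2: 2C, 2O → 0 + 2 = +2
C3: 2C, 1O, 1Cl → 0 + 1 + 1 = +2
C4: 2C, 2N → 0 + 2 = +2
C5: 2C, 2H → 0 − 2 = -2
C6: 1C, 2H, 1Si → 0 − 2 − 1 = -3
The most reduced carbon is C6 at -3.

C6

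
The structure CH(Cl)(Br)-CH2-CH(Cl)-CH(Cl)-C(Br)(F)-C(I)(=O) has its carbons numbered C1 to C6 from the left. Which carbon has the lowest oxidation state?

Each bond to a more electronegative atom (O, N, halogen) counts +1, each bond to a less electronegative atom (H, metal, B, Si) counts −1, and each C–C bond counts 0. Tallying each carbon:
C1: 1C, 1H, 1Cl, 1Br → 0 − 1 + 1 + 1 = +1
C2: 2C, 2H → 0 − 2 = -2
C3: 2C, 1H, 1Cl → 0 − 1 + 1 = 0
C4: 2C, 1H, 1Cl → 0 − 1 + 1 = 0
C5: 2C, 1F, 1Br → 0 + 1 + 1 = +2
C6: 1C, 2O, 1I → 0 + 2 + 1 = +3
The most reduced carbon is C2 at -2.

C2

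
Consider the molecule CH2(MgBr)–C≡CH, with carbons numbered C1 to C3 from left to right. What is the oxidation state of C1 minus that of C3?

C1: 1C, 2H, 1Mg → 0 − 2 − 1 = -3
C3: 3C, 1H → 0 − 1 = -1
Difference: -3 − (-1) = -2.

-2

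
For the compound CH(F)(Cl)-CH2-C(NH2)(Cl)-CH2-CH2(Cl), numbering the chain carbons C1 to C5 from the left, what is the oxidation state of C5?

C5 has one bond to C (0), one bond to Cl (+1), one bond to H (-1), one bond to H (-1).
Oxidation state = 0 + 1 − 1 − 1 = -1.

-1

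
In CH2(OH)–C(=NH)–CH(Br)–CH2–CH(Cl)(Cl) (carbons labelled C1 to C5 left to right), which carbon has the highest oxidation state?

C2

Tallying each carbon's bonds:
C1: 1C, 2H, 1O → 0 − 2 + 1 = -1
C2: 2C, 2N → 0 + 2 = +2
C3: 2C, 1H, 1Br → 0 − 1 + 1 = 0
C4: 2C, 2H → 0 − 2 = -2
C5: 1C, 1H, 2Cl → 0 − 1 + 2 = +1
The most oxidised carbon is C2 at +2.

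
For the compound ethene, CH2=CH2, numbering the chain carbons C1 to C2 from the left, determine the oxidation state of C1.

-2

Bonds to more-electronegative neighbours contribute +1 each, bonds to H or metals contribute −1 each, and C–C bonds contribute 0.
C1 has one bond to H (-1), one bond to H (-1), a double bond to C (2×0 = 0).
Oxidation state = -1 − 1 + 0 = -2.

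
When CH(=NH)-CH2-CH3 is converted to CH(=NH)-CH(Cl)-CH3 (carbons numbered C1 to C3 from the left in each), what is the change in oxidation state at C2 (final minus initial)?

Before: C2 has 2 bonds to C, 2 bonds to H → oxidation state -2.
After: C2 has 2 bonds to C, 1 bond to H, 1 bond to Cl → oxidation state 0.
Δ = 0 − (-2) = +2, so this is an oxidation at C2.

+2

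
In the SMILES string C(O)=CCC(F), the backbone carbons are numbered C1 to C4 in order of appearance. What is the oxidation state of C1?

0

Bonds to more-electronegative neighbours contribute +1 each, bonds to H or metals contribute −1 each, and C–C bonds contribute 0.
C1 has a double bond to C (2×0 = 0), one bond to O (+1), one bond to H (-1).
Oxidation state = 0 + 1 − 1 = 0.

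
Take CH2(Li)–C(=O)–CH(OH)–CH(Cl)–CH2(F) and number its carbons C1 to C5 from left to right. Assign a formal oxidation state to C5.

C5 has one bond to C (0), one bond to H (-1), one bond to H (-1), one bond to F (+1).
Oxidation state = 0 − 1 − 1 + 1 = -1.

-1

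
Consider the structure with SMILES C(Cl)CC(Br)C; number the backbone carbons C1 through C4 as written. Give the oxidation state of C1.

C1 has one bond to C (0), one bond to H (-1), one bond to Cl (+1), one bond to H (-1).
Oxidation state = 0 − 1 + 1 − 1 = -1.

-1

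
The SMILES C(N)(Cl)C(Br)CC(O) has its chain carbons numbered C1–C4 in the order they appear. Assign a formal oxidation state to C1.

+1

C1 has one bond to C (0), one bond to N (+1), one bond to Cl (+1), one bond to H (-1).
Oxidation state = 0 + 1 + 1 − 1 = +1.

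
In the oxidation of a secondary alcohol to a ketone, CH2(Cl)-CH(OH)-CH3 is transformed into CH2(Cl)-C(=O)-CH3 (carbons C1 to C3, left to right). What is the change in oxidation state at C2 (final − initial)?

Before: C2 has 2 bonds to C, 1 bond to H, 1 bond to O → oxidation state 0.
After: C2 has 2 bonds to C, 2 bonds to O → oxidation state +2.
Δ = +2 − (0) = +2, so this is an oxidation at C2.

+2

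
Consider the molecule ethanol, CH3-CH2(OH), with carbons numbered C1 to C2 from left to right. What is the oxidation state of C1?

Each bond to a more electronegative atom (O, N, halogen) counts +1, each bond to a less electronegative atom (H, metal, B, Si) counts −1, and each C–C bond counts 0.
C1 has one bond to H (-1), one bond to H (-1), one bond to H (-1), one bond to C (0).
Oxidation state = -1 − 1 − 1 + 0 = -3.

-3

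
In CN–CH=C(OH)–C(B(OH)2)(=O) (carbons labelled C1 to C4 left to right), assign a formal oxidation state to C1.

+3

C1 has one bond to C (0), a triple bond to N (3×+1 = +3).
Oxidation state = 0 + 3 = +3.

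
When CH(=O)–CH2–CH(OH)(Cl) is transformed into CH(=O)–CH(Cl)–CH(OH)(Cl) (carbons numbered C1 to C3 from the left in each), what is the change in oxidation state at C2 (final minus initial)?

Before: C2 has 2 bonds to C, 2 bonds to H → oxidation state -2.
After: C2 has 2 bonds to C, 1 bond to H, 1 bond to Cl → oxidation state 0.
Δ = 0 − (-2) = +2, so this is an oxidation at C2.

+2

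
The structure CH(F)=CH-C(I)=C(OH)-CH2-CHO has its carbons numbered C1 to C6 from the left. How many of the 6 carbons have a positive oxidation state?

3

Tallying each carbon's bonds:
C1: 2C, 1H, 1F → 0 − 1 + 1 = 0
C2: 3C, 1H → 0 − 1 = -1
C3: 3C, 1I → 0 + 1 = +1
C4: 3C, 1O → 0 + 1 = +1
C5: 2C, 2H → 0 − 2 = -2
C6: 1C, 1H, 2O → 0 − 1 + 2 = +1
3 carbons (C3, C4, C6) meet the condition.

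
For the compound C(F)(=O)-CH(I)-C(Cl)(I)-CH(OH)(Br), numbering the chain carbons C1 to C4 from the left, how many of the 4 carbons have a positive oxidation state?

3

Tallying each carbon's bonds:
C1: 1C, 2O, 1F → 0 + 2 + 1 = +3
C2: 2C, 1H, 1I → 0 − 1 + 1 = 0
C3: 2C, 1Cl, 1I → 0 + 1 + 1 = +2
C4: 1C, 1H, 1O, 1Br → 0 − 1 + 1 + 1 = +1
3 carbons (C1, C3, C4) meet the condition.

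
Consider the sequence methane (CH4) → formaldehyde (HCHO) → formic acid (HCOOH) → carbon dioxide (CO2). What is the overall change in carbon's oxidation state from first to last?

+8

Carbon oxidation states along the series — methane: -4, formaldehyde: 0, formic acid: +2, carbon dioxide: +4.
Net change = +4 − (-4) = +8.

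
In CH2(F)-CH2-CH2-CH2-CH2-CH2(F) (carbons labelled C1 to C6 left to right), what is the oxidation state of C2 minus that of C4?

0

C2: 2C, 2H → 0 − 2 = -2
C4: 2C, 2H → 0 − 2 = -2
Difference: -2 − (-2) = 0.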